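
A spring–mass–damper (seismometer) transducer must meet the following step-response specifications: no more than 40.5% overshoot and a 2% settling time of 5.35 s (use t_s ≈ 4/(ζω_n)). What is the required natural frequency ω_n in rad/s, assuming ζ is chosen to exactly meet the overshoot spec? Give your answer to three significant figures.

ζ = −ln(OS)/√(π² + (ln OS)²). With OS = 0.405, ln OS = −0.9039 and ζ = 0.9039/3.269 = 0.276.
From t_s ≈ 4/(ζω_n): ω_n = 4/(ζ·t_s) = 4/(0.276·5.35) = 2.70 rad/s.

ω_n ≈ 2.70 rad/s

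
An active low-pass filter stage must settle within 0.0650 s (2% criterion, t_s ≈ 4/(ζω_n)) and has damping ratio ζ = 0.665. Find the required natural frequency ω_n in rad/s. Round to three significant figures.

ω_n ≈ 92.5 rad/s

Rearranging t_s ≈ 4/(ζω_n) gives ω_n = 4/(ζ·t_s) = 4/(0.665 × 0.0650) = 92.5 rad/s.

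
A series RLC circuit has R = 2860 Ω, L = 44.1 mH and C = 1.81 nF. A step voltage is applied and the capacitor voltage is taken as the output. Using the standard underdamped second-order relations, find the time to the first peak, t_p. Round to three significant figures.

t_p ≈ 0.0000293 s

For a series RLC circuit (capacitor voltage as output), ω_n = 1/√(LC) = 1/√(44.1 mH · 1.81 nF) = 112000 rad/s.
ζ = (R/2)·√(C/L) = (2860/2)·√(1.81 nF/44.1 mH) = 0.290.
The damped frequency ω_d = ω_n√(1−ζ²) = 107000 rad/s. t_p = π/ω_d = 0.0000293 s.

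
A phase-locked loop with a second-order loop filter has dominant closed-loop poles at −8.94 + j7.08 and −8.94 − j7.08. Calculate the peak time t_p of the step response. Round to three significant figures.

t_p = π/ω_d with ω_d = 7.08 (the imaginary part), so t_p = 0.444 s.

t_p ≈ 0.444 s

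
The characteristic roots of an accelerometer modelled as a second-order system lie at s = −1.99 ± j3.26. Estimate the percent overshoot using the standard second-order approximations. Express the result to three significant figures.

%OS ≈ 14.7%

With σ = 1.99, ω_d = 3.26: ω_n = √(σ²+ω_d²) = 3.82 rad/s, ζ = σ/ω_n = 0.521.
%OS = 100·exp(−πζ/√(1−ζ²)) = 14.7%.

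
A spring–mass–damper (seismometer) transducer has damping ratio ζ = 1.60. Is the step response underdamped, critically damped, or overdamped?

overdamped

Since ζ = 1.60 > 1, the system is overdamped.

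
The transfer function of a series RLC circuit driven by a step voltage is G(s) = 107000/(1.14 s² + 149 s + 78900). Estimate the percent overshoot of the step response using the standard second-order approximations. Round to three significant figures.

%OS ≈ 44.7%

Dividing through by 1.14: denominator becomes s² + 130.7 s + 69210.
So ω_n = √69210 = 263 rad/s and ζ = 130.7/(2·263) = 0.248.
Overshoot: exp(−π·0.248/√(1−0.248²)) = 0.447, i.e. 44.7%.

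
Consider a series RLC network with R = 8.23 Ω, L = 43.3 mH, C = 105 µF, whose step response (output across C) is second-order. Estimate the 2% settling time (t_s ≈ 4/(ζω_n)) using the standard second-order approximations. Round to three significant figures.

t_s ≈ 0.0421 s

For a series RLC circuit (capacitor voltage as output), ω_n = 1/√(LC) = 1/√(43.3 mH · 105 µF) = 469 rad/s.
ζ = (R/2)·√(C/L) = (8.23/2)·√(105 µF/43.3 mH) = 0.203.
t_s ≈ 4/(ζω_n) = 0.0421 s.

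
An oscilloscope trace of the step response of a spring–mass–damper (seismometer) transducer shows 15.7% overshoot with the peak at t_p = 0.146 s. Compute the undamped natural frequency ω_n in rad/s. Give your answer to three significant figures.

ζ from %OS: ζ = |ln 0.157|/√(π²+ln²0.157) = 0.508.
t_p = π/ω_d ⇒ ω_d = 21.5 rad/s; then ω_n = ω_d/√(1−ζ²) = 25.0 rad/s.

ω_n ≈ 25.0 rad/s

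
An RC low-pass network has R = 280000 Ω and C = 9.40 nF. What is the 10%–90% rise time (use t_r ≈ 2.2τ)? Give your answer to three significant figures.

τ = RC = 280000 × 9.40 nF = 0.00263 s.
t_r ≈ 2.2τ = 0.00579 s.

t_r ≈ 0.00579 s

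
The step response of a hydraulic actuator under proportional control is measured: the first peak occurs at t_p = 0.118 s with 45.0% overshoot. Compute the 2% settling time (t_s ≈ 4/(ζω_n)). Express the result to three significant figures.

The overshoot fixes ζ = −ln(OS)/√(π²+ln²(OS)) = 0.246.
t_p = π/ω_d ⇒ ω_d = 26.6 rad/s; then ω_n = ω_d/√(1−ζ²) = 27.5 rad/s.
t_s ≈ 4/(ζω_n) = 4/(0.246·27.5) = 0.591 s.

t_s ≈ 0.591 s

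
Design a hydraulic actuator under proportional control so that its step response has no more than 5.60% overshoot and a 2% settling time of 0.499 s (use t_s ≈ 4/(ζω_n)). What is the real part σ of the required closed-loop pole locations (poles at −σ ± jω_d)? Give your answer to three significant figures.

The settling-time spec alone fixes σ = ζω_n = 4/t_s = 4/0.499 = 8.02.
(Overshoot then fixes ζ = 0.676 and hence ω_d = σ·√(1−ζ²)/ζ = 8.74 rad/s.)

σ ≈ 8.02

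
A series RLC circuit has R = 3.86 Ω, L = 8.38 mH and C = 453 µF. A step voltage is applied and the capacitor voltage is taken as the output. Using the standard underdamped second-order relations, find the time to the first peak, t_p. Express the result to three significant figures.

For a series RLC circuit (capacitor voltage as output), ω_n = 1/√(LC) = 1/√(8.38 mH · 453 µF) = 513 rad/s.
ζ = (R/2)·√(C/L) = (3.86/2)·√(453 µF/8.38 mH) = 0.449.
The damped frequency ω_d = ω_n√(1−ζ²) = 459 rad/s. t_p = π/ω_d = 0.00685 s.

t_p ≈ 0.00685 s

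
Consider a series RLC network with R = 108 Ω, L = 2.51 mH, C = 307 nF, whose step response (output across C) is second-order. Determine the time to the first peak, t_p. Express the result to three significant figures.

For a series RLC circuit (capacitor voltage as output), ω_n = 1/√(LC) = 1/√(2.51 mH · 307 nF) = 36000 rad/s.
ζ = (R/2)·√(C/L) = (108/2)·√(307 nF/2.51 mH) = 0.597.
The damped frequency ω_d = ω_n√(1−ζ²) = 28900 rad/s. t_p = π/ω_d = 0.000109 s.

t_p ≈ 0.000109 s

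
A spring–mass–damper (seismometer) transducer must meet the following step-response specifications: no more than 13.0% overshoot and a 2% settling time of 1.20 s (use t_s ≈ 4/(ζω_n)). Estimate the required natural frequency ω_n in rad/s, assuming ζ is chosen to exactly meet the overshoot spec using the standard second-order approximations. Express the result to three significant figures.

From %OS = 100·exp(−πζ/√(1−ζ²)), invert to get ζ = −ln(OS)/√(π² + ln²(OS)) with OS = 0.130.
−ln 0.130 = 2.040, so ζ = 2.040/√(π² + 4.163) = 0.545.
From t_s ≈ 4/(ζω_n): ω_n = 4/(ζ·t_s) = 4/(0.545·1.20) = 6.12 rad/s.

ω_n ≈ 6.12 rad/s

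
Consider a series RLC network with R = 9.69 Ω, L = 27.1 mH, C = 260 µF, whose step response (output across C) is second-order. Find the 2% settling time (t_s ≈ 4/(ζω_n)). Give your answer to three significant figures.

t_s ≈ 0.0224 s

For a series RLC circuit (capacitor voltage as output), ω_n = 1/√(LC) = 1/√(27.1 mH · 260 µF) = 377 rad/s.
ζ = (R/2)·√(C/L) = (9.69/2)·√(260 µF/27.1 mH) = 0.475.
t_s ≈ 4/(ζω_n) = 0.0224 s.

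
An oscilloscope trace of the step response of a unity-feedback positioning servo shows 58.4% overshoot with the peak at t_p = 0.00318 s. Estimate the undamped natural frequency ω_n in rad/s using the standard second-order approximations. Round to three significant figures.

ω_n ≈ 1000 rad/s

From the overshoot, ζ = −ln(OS)/√(π²+ln²(OS)) = 0.169.
From t_p = π/ω_d, ω_d = π/0.00318 = 988 rad/s, so ω_n = ω_d/√(1−ζ²) = 1000 rad/s.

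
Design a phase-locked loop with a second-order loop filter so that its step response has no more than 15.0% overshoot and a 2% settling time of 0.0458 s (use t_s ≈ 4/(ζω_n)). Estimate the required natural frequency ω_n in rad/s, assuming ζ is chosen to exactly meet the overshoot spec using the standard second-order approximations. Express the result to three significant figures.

ω_n ≈ 169 rad/s

Inverting the overshoot relation: ζ = |ln 0.150|/√(π² + ln²0.150) = 0.517.
Then ω_n = 4/(ζ t_s) = 4/(0.517 × 0.0458) = 169 rad/s.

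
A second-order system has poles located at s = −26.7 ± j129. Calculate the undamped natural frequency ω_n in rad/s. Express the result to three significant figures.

ω_n ≈ 132 rad/s

With σ = 26.7, ω_d = 129: ω_n = √(σ²+ω_d²) = 132 rad/s, ζ = σ/ω_n = 0.203.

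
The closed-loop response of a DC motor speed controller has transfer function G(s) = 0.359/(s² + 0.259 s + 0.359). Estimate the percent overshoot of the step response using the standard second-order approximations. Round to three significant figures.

%OS ≈ 49.9%

Matching coefficients with s² + 2ζω_n s + ω_n² gives ω_n² = 0.359 ⇒ ω_n = 0.599 rad/s, and ζ = 0.259/(2ω_n) = 0.216.
%OS = 100 e^{−πζ/√(1−ζ²)} with ζ = 0.216 gives 49.9%.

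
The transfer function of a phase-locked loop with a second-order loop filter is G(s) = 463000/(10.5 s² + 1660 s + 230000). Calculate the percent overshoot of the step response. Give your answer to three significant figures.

%OS ≈ 13.7%

Dividing through by 10.5: denominator becomes s² + 158.1 s + 21900.
So ω_n = √21900 = 148 rad/s and ζ = 158.1/(2·148) = 0.534.
%OS = 100 e^{−πζ/√(1−ζ²)} with ζ = 0.534 gives 13.7%.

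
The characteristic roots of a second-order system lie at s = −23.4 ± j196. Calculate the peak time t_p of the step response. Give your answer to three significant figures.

t_p ≈ 0.0160 s

t_p = π/ω_d with ω_d = 196 (the imaginary part), so t_p = 0.0160 s.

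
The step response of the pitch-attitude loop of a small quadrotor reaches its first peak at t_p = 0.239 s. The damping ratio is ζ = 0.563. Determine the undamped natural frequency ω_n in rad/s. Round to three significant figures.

Peak time t_p = π/ω_d, so ω_d = π/t_p = π/0.239 = 13.1 rad/s.
ω_n = ω_d/√(1−ζ²) = 13.1/√0.683 = 15.9 rad/s.

ω_n ≈ 15.9 rad/s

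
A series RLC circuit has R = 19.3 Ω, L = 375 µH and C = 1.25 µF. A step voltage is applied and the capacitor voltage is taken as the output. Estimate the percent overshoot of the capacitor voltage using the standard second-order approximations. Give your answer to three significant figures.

For a series RLC circuit (capacitor voltage as output), ω_n = 1/√(LC) = 1/√(375 µH · 1.25 µF) = 46200 rad/s.
ζ = (R/2)·√(C/L) = (19.3/2)·√(1.25 µF/375 µH) = 0.557.
%OS = 100 e^{−πζ/√(1−ζ²)} with ζ = 0.557 gives 12.2%.

%OS ≈ 12.2%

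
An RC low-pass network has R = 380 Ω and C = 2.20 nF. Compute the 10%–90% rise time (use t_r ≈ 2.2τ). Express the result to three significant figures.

τ = RC = 380 × 2.20 nF = 0.000000836 s.
t_r ≈ 2.2τ = 0.00000184 s.

t_r ≈ 0.00000184 s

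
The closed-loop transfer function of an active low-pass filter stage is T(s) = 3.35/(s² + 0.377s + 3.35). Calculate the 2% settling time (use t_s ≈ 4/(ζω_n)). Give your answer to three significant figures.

t_s ≈ 21.2 s

Matching coefficients with s² + 2ζω_n s + ω_n² gives ω_n² = 3.35 ⇒ ω_n = 1.83 rad/s, and ζ = 0.377/(2ω_n) = 0.103.
t_s ≈ 4/(ζω_n) = 4/(0.103·1.83) = 21.2 s.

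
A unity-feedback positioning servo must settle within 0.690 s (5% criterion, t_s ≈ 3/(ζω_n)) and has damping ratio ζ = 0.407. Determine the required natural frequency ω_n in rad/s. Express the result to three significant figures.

Rearranging t_s ≈ 3/(ζω_n) gives ω_n = 3/(ζ·t_s) = 3/(0.407 × 0.690) = 10.7 rad/s.

ω_n ≈ 10.7 rad/s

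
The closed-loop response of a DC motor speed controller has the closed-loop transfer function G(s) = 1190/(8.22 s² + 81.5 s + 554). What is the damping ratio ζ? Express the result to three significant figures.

ζ ≈ 0.604

Dividing through by 8.22: denominator becomes s² + 9.915 s + 67.40.
So ω_n = √67.40 = 8.21 rad/s and ζ = 9.915/(2·8.21) = 0.604.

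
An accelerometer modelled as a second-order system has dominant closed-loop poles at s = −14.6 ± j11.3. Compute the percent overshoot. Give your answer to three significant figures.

|pole| = ω_n = √(14.6² + 11.3²) = 18.5 rad/s; ζ = cos θ = σ/ω_n = 0.791.
Overshoot: exp(−π·0.791/√(1−0.791²)) = 0.0173, i.e. 1.73%.

%OS ≈ 1.73%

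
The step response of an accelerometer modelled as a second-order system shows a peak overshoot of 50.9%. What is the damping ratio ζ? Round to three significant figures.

ζ = −ln(OS)/√(π² + (ln OS)²). With OS = 0.509, ln OS = −0.6753 and ζ = 0.6753/3.213 = 0.210.

ζ ≈ 0.210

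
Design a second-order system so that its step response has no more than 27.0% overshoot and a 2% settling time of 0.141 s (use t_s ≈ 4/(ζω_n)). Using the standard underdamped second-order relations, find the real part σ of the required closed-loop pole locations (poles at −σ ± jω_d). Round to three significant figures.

The settling-time spec alone fixes σ = ζω_n = 4/t_s = 4/0.141 = 28.4.
(Overshoot then fixes ζ = 0.385 and hence ω_d = σ·√(1−ζ²)/ζ = 68.1 rad/s.)

σ ≈ 28.4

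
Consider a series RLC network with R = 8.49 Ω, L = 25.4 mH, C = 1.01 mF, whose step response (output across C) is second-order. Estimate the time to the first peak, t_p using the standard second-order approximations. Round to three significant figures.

t_p ≈ 0.0299 s

For a series RLC circuit (capacitor voltage as output), ω_n = 1/√(LC) = 1/√(25.4 mH · 1.01 mF) = 197 rad/s.
ζ = (R/2)·√(C/L) = (8.49/2)·√(1.01 mF/25.4 mH) = 0.846.
The damped frequency ω_d = ω_n√(1−ζ²) = 105 rad/s. t_p = π/ω_d = 0.0299 s.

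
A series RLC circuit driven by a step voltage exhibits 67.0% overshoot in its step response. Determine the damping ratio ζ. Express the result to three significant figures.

From %OS = 100·exp(−πζ/√(1−ζ²)), invert to get ζ = −ln(OS)/√(π² + ln²(OS)) with OS = 0.670.
−ln 0.670 = 0.4005, so ζ = 0.4005/√(π² + 0.1604) = 0.126.

ζ ≈ 0.126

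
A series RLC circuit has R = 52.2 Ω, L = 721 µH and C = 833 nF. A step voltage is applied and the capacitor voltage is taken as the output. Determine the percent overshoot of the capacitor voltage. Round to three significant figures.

%OS ≈ 0.238%

For a series RLC circuit (capacitor voltage as output), ω_n = 1/√(LC) = 1/√(721 µH · 833 nF) = 40800 rad/s.
ζ = (R/2)·√(C/L) = (52.2/2)·√(833 nF/721 µH) = 0.887.
%OS = 100 e^{−πζ/√(1−ζ²)} with ζ = 0.887 gives 0.238%.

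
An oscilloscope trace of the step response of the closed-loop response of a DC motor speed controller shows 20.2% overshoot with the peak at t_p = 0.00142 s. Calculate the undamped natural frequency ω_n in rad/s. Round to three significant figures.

ω_n ≈ 2480 rad/s

The overshoot fixes ζ = −ln(OS)/√(π²+ln²(OS)) = 0.454.
t_p = π/ω_d ⇒ ω_d = 2210 rad/s; then ω_n = ω_d/√(1−ζ²) = 2480 rad/s.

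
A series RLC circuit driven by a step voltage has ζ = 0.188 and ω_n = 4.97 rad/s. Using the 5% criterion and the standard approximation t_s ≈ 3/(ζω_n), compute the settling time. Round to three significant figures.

t_s ≈ 3/(ζω_n) = 3/(0.188 × 4.97) = 3.21 s.

t_s ≈ 3.21 s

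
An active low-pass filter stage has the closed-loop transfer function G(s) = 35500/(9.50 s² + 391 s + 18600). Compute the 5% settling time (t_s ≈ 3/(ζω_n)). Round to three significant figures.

Dividing through by 9.50: denominator becomes s² + 41.16 s + 1958.
So ω_n = √1958 = 44.2 rad/s and ζ = 41.16/(2·44.2) = 0.465.
t_s ≈ 3/(ζω_n) = 0.146 s.

t_s ≈ 0.146 s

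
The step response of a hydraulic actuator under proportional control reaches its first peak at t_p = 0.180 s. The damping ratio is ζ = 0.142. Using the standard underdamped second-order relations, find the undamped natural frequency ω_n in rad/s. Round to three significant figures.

Peak time t_p = π/ω_d, so ω_d = π/t_p = π/0.180 = 17.5 rad/s.
ω_n = ω_d/√(1−ζ²) = 17.5/√0.980 = 17.6 rad/s.

ω_n ≈ 17.6 rad/s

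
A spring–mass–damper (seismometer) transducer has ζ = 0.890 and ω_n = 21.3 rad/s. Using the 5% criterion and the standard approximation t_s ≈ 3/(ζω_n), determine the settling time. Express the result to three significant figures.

t_s ≈ 0.158 s

t_s ≈ 3/(ζω_n) = 3/(0.890 × 21.3) = 0.158 s.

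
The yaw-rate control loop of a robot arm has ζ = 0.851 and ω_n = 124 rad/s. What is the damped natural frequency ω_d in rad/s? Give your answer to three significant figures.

ω_d = ω_n√(1−ζ²) = 124·√0.276 = 65.1 rad/s.

ω_d ≈ 65.1 rad/s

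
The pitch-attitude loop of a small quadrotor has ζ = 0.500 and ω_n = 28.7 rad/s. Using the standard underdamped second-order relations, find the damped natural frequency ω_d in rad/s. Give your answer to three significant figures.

ω_d ≈ 24.9 rad/s

ω_d = ω_n√(1−ζ²) = 28.7·√0.750 = 24.9 rad/s.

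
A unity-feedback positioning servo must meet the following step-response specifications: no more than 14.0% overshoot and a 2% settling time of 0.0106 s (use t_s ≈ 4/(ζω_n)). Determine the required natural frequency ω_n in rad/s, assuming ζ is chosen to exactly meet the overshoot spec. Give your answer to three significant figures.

ω_n ≈ 711 rad/s

ζ = −ln(OS)/√(π² + (ln OS)²). With OS = 0.140, ln OS = −1.966 and ζ = 1.966/3.706 = 0.531.
From t_s ≈ 4/(ζω_n): ω_n = 4/(ζ·t_s) = 4/(0.531·0.0106) = 711 rad/s.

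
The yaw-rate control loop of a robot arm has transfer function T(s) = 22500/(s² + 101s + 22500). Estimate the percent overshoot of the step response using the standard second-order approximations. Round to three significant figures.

Matching coefficients with s² + 2ζω_n s + ω_n² gives ω_n² = 22500 ⇒ ω_n = 150 rad/s, and ζ = 101/(2ω_n) = 0.337.
Overshoot: exp(−π·0.337/√(1−0.337²)) = 0.325, i.e. 32.5%.

%OS ≈ 32.5%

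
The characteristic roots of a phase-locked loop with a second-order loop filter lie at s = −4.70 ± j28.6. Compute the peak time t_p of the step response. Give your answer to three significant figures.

t_p = π/ω_d with ω_d = 28.6 (the imaginary part), so t_p = 0.110 s.

t_p ≈ 0.110 s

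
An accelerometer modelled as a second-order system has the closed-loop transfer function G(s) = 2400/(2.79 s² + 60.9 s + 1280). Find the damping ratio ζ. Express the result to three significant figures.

Dividing through by 2.79: denominator becomes s² + 21.83 s + 458.8.
So ω_n = √458.8 = 21.4 rad/s and ζ = 21.83/(2·21.4) = 0.510.

ζ ≈ 0.510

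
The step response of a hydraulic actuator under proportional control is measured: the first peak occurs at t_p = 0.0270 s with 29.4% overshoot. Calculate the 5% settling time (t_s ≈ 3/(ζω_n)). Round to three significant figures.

t_s ≈ 0.0662 s

The overshoot fixes ζ = −ln(OS)/√(π²+ln²(OS)) = 0.363.
t_p = π/ω_d ⇒ ω_d = 116 rad/s; then ω_n = ω_d/√(1−ζ²) = 125 rad/s.
t_s ≈ 3/(ζω_n) = 3/(0.363·125) = 0.0662 s.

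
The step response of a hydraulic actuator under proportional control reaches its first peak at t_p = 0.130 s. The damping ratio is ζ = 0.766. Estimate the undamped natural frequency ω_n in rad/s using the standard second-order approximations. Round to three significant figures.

ω_n ≈ 37.6 rad/s

Peak time t_p = π/ω_d, so ω_d = π/t_p = π/0.130 = 24.2 rad/s.
ω_n = ω_d/√(1−ζ²) = 24.2/√0.413 = 37.6 rad/s.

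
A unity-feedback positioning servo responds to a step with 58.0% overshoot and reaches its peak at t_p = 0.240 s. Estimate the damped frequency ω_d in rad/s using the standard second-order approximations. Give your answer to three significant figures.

ω_d ≈ 13.1 rad/s

t_p = π/ω_d, so ω_d = π/0.240 = 13.1 rad/s.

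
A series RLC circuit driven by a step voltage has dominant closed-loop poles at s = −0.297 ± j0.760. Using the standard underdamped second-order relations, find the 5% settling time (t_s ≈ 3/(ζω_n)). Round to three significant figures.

For poles at −σ ± jω_d, ζω_n = σ = 0.297, so t_s ≈ 3/σ = 10.1 s.

t_s ≈ 10.1 s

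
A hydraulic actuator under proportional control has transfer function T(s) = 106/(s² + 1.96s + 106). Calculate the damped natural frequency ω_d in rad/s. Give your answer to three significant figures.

ω_d ≈ 10.2 rad/s

ω_n = √106 = 10.3 rad/s; ζ = 1.96/(2·10.3) = 0.0952.
ω_d = 10.3·√(1 − 0.0952²) = 10.2 rad/s.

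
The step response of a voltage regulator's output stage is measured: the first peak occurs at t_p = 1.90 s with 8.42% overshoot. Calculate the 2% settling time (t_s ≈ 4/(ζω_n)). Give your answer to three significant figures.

The overshoot fixes ζ = −ln(OS)/√(π²+ln²(OS)) = 0.619.
From t_p = π/ω_d, ω_d = π/1.90 = 1.65 rad/s, so ω_n = ω_d/√(1−ζ²) = 2.10 rad/s.
t_s ≈ 4/(ζω_n) = 4/(0.619·2.10) = 3.07 s.

t_s ≈ 3.07 s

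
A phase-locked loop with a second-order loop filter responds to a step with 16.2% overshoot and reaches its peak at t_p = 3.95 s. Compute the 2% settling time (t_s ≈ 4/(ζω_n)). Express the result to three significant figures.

ζ from %OS: ζ = |ln 0.162|/√(π²+ln²0.162) = 0.501.
From t_p = π/ω_d, ω_d = π/3.95 = 0.795 rad/s, so ω_n = ω_d/√(1−ζ²) = 0.919 rad/s.
t_s ≈ 4/(ζω_n) = 4/(0.501·0.919) = 8.68 s.

t_s ≈ 8.68 s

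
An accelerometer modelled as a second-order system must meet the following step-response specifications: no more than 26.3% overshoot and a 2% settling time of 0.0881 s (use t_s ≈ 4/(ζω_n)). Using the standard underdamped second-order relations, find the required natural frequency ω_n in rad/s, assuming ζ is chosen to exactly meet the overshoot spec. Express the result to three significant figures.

From %OS = 100·exp(−πζ/√(1−ζ²)), invert to get ζ = −ln(OS)/√(π² + ln²(OS)) with OS = 0.263.
−ln 0.263 = 1.336, so ζ = 1.336/√(π² + 1.784) = 0.391.
Then ω_n = 4/(ζ t_s) = 4/(0.391 × 0.0881) = 116 rad/s.

ω_n ≈ 116 rad/s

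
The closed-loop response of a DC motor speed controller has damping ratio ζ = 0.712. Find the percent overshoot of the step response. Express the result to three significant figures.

For an underdamped second-order system, %OS = 100·exp(−πζ/√(1−ζ²)).
πζ/√(1−ζ²) = π·0.712/√(1−0.507) = 3.186, so %OS = 100·e^(−3.186) = 4.14%.

%OS ≈ 4.14%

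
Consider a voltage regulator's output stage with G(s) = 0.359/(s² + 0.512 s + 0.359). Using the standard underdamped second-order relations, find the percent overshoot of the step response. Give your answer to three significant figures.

%OS ≈ 22.7%

Comparing the denominator to s² + 2ζω_n s + ω_n²: ω_n = √0.359 = 0.599 rad/s, and 2ζω_n = 0.512 so ζ = 0.512/(2·0.599) = 0.427.
%OS = 100·exp(−πζ/√(1−ζ²)) = 22.7%.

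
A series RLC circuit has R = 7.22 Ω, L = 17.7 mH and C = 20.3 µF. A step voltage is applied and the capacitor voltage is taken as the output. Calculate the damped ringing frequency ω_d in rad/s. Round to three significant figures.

For a series RLC circuit (capacitor voltage as output), ω_n = 1/√(LC) = 1/√(17.7 mH · 20.3 µF) = 1670 rad/s.
ζ = (R/2)·√(C/L) = (7.22/2)·√(20.3 µF/17.7 mH) = 0.122.
ω_d = ω_n√(1−ζ²) = 1660 rad/s.

ω_d ≈ 1660 rad/s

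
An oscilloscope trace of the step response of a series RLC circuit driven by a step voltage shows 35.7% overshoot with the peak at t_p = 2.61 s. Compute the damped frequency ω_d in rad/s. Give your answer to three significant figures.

t_p = π/ω_d, so ω_d = π/2.61 = 1.20 rad/s.

ω_d ≈ 1.20 rad/s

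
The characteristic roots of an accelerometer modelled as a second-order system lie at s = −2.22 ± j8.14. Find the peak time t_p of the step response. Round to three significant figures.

t_p = π/ω_d with ω_d = 8.14 (the imaginary part), so t_p = 0.386 s.

t_p ≈ 0.386 s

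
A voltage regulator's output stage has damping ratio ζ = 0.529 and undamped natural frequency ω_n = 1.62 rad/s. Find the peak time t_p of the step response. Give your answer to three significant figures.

The damped frequency is ω_d = ω_n√(1−ζ²) = 1.62·√(1−0.280) = 1.37 rad/s.
Peak time t_p = π/ω_d = π/1.37 = 2.29 s.

t_p ≈ 2.29 s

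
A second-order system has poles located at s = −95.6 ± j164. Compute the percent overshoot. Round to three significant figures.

%OS ≈ 16.0%

|pole| = ω_n = √(95.6² + 164²) = 190 rad/s; ζ = cos θ = σ/ω_n = 0.504.
Overshoot: exp(−π·0.504/√(1−0.504²)) = 0.160, i.e. 16.0%.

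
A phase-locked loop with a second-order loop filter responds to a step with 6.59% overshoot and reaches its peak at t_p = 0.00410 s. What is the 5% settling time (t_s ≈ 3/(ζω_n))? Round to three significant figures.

t_s ≈ 0.00452 s

The overshoot fixes ζ = −ln(OS)/√(π²+ln²(OS)) = 0.655.
t_p = π/ω_d ⇒ ω_d = 766 rad/s; then ω_n = ω_d/√(1−ζ²) = 1010 rad/s.
t_s ≈ 3/(ζω_n) = 3/(0.655·1010) = 0.00452 s.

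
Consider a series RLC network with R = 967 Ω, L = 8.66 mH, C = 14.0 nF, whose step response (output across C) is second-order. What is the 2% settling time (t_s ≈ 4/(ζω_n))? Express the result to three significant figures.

For a series RLC circuit (capacitor voltage as output), ω_n = 1/√(LC) = 1/√(8.66 mH · 14.0 nF) = 90800 rad/s.
ζ = (R/2)·√(C/L) = (967/2)·√(14.0 nF/8.66 mH) = 0.615.
t_s ≈ 4/(ζω_n) = 0.0000716 s.

t_s ≈ 0.0000716 s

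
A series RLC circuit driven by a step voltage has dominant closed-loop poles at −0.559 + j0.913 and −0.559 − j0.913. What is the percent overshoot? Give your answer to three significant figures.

|pole| = ω_n = √(0.559² + 0.913²) = 1.07 rad/s; ζ = cos θ = σ/ω_n = 0.522.
%OS = 100·exp(−πζ/√(1−ζ²)) = 14.6%.

%OS ≈ 14.6%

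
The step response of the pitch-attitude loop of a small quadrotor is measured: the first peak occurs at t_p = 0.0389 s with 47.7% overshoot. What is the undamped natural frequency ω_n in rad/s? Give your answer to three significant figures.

The overshoot fixes ζ = −ln(OS)/√(π²+ln²(OS)) = 0.229.
From t_p = π/ω_d, ω_d = π/0.0389 = 80.8 rad/s, so ω_n = ω_d/√(1−ζ²) = 83.0 rad/s.

ω_n ≈ 83.0 rad/s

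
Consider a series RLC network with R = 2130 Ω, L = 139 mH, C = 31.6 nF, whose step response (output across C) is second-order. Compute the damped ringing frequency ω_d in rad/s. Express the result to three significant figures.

For a series RLC circuit (capacitor voltage as output), ω_n = 1/√(LC) = 1/√(139 mH · 31.6 nF) = 15100 rad/s.
ζ = (R/2)·√(C/L) = (2130/2)·√(31.6 nF/139 mH) = 0.508.
The damped frequency ω_d = ω_n√(1−ζ²) = 13000 rad/s.

ω_d ≈ 13000 rad/s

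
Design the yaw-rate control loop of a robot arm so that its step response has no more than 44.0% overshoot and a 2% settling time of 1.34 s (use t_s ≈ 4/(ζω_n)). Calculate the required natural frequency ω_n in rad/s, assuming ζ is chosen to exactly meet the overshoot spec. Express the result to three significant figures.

ω_n ≈ 11.8 rad/s

Inverting the overshoot relation: ζ = |ln 0.440|/√(π² + ln²0.440) = 0.253.
Then ω_n = 4/(ζ t_s) = 4/(0.253 × 1.34) = 11.8 rad/s.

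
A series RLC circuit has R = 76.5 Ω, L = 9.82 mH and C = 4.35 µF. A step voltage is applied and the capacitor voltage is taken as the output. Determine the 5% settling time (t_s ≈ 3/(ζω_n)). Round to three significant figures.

For a series RLC circuit (capacitor voltage as output), ω_n = 1/√(LC) = 1/√(9.82 mH · 4.35 µF) = 4840 rad/s.
ζ = (R/2)·√(C/L) = (76.5/2)·√(4.35 µF/9.82 mH) = 0.805.
t_s ≈ 3/(ζω_n) = 0.000770 s.

t_s ≈ 0.000770 s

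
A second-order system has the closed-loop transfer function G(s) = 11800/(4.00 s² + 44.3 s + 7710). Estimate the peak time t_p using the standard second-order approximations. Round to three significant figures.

t_p ≈ 0.0721 s

Dividing through by 4.00: denominator becomes s² + 11.07 s + 1928.
So ω_n = √1928 = 43.9 rad/s and ζ = 11.07/(2·43.9) = 0.126.
ω_d = ω_n√(1−ζ²) = 43.6 rad/s. t_p = π/ω_d = 0.0721 s.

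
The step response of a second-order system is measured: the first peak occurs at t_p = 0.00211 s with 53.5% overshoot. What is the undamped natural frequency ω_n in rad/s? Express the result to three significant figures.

From the overshoot, ζ = −ln(OS)/√(π²+ln²(OS)) = 0.195.
From t_p = π/ω_d, ω_d = π/0.00211 = 1490 rad/s, so ω_n = ω_d/√(1−ζ²) = 1520 rad/s.

ω_n ≈ 1520 rad/s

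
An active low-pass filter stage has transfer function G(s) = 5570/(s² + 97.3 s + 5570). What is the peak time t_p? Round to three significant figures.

ω_n = √5570 = 74.6 rad/s; ζ = 97.3/(2·74.6) = 0.652.
The damped frequency ω_d = ω_n√(1−ζ²) = 56.6 rad/s. Then t_p = π/ω_d = 0.0555 s.

t_p ≈ 0.0555 s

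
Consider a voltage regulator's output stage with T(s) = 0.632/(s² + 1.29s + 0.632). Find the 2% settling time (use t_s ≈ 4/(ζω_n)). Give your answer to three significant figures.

t_s ≈ 6.20 s

Comparing the denominator to s² + 2ζω_n s + ω_n²: ω_n = √0.632 = 0.795 rad/s, and 2ζω_n = 1.29 so ζ = 1.29/(2·0.795) = 0.811.
t_s ≈ 4/(ζω_n) = 4/(0.811·0.795) = 6.20 s.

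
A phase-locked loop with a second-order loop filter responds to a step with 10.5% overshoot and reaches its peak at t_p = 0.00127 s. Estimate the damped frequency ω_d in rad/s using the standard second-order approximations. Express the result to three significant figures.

ω_d ≈ 2470 rad/s

t_p = π/ω_d, so ω_d = π/0.00127 = 2470 rad/s.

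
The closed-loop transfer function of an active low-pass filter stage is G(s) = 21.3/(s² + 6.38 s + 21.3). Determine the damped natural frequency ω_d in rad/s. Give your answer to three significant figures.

Matching coefficients with s² + 2ζω_n s + ω_n² gives ω_n² = 21.3 ⇒ ω_n = 4.62 rad/s, and ζ = 6.38/(2ω_n) = 0.691.
The damped frequency ω_d = ω_n√(1−ζ²) = 3.34 rad/s.

ω_d ≈ 3.34 rad/s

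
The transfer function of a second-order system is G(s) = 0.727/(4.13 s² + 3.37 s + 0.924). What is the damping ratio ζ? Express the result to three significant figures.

ζ ≈ 0.863

Dividing through by 4.13: denominator becomes s² + 0.8160 s + 0.2237.
So ω_n = √0.2237 = 0.473 rad/s and ζ = 0.8160/(2·0.473) = 0.863.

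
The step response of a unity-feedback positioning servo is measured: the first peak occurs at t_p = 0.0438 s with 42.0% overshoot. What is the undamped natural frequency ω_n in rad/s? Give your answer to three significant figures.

ω_n ≈ 74.4 rad/s

From the overshoot, ζ = −ln(OS)/√(π²+ln²(OS)) = 0.266.
From t_p = π/ω_d, ω_d = π/0.0438 = 71.7 rad/s, so ω_n = ω_d/√(1−ζ²) = 74.4 rad/s.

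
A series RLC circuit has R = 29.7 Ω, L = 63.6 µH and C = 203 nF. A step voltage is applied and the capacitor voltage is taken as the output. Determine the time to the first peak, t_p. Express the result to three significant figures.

t_p ≈ 0.0000207 s

For a series RLC circuit (capacitor voltage as output), ω_n = 1/√(LC) = 1/√(63.6 µH · 203 nF) = 278000 rad/s.
ζ = (R/2)·√(C/L) = (29.7/2)·√(203 nF/63.6 µH) = 0.839.
ω_d = 278000·√(1 − 0.839²) = 151000 rad/s. t_p = π/ω_d = 0.0000207 s.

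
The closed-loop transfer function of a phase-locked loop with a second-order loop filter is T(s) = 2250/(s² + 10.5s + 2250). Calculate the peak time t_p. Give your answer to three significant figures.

Comparing the denominator to s² + 2ζω_n s + ω_n²: ω_n = √2250 = 47.4 rad/s, and 2ζω_n = 10.5 so ζ = 10.5/(2·47.4) = 0.111.
ω_d = 47.4·√(1 − 0.111²) = 47.1 rad/s. Then t_p = π/ω_d = 0.0666 s.

t_p ≈ 0.0666 s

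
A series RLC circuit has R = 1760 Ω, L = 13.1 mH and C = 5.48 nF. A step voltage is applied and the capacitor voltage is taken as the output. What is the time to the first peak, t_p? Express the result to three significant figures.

t_p ≈ 0.0000324 s

For a series RLC circuit (capacitor voltage as output), ω_n = 1/√(LC) = 1/√(13.1 mH · 5.48 nF) = 118000 rad/s.
ζ = (R/2)·√(C/L) = (1760/2)·√(5.48 nF/13.1 mH) = 0.569.
ω_d = ω_n√(1−ζ²) = 97000 rad/s. t_p = π/ω_d = 0.0000324 s.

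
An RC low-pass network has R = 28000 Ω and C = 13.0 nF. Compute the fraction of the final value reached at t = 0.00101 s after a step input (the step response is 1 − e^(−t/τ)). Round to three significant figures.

τ = RC = 28000 × 13.0 nF = 0.000364 s.
y(t)/y_∞ = 1 − e^(−t/τ) = 1 − e^(−0.00101/0.000364) = 1 − e^(−2.77) = 0.938.

y/y_∞ ≈ 0.938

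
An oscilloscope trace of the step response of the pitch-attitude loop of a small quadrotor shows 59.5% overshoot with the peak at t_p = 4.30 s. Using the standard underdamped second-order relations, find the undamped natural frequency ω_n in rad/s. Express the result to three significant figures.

ω_n ≈ 0.741 rad/s

The overshoot fixes ζ = −ln(OS)/√(π²+ln²(OS)) = 0.163.
t_p = π/ω_d ⇒ ω_d = 0.731 rad/s; then ω_n = ω_d/√(1−ζ²) = 0.741 rad/s.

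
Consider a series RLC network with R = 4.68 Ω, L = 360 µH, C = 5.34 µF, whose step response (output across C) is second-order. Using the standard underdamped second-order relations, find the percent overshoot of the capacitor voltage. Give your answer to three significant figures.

%OS ≈ 39.3%

For a series RLC circuit (capacitor voltage as output), ω_n = 1/√(LC) = 1/√(360 µH · 5.34 µF) = 22800 rad/s.
ζ = (R/2)·√(C/L) = (4.68/2)·√(5.34 µF/360 µH) = 0.285.
Overshoot: exp(−π·0.285/√(1−0.285²)) = 0.393, i.e. 39.3%.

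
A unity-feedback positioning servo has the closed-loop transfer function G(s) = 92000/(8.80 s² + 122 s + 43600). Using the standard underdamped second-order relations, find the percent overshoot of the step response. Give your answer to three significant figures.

%OS ≈ 73.3%

Dividing through by 8.80: denominator becomes s² + 13.86 s + 4955.
So ω_n = √4955 = 70.4 rad/s and ζ = 13.86/(2·70.4) = 0.0985.
%OS = 100 e^{−πζ/√(1−ζ²)} with ζ = 0.0985 gives 73.3%.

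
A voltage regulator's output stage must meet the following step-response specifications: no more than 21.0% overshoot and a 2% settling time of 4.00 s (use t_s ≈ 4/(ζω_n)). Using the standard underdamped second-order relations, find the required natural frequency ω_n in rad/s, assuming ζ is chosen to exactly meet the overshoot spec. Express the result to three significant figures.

ζ = −ln(OS)/√(π² + (ln OS)²). With OS = 0.210, ln OS = −1.561 and ζ = 1.561/3.508 = 0.445.
Then ω_n = 4/(ζ t_s) = 4/(0.445 × 4.00) = 2.25 rad/s.

ω_n ≈ 2.25 rad/s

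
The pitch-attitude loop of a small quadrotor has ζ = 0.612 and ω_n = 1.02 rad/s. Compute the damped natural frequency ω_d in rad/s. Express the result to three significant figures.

ω_d ≈ 0.807 rad/s

ω_d = ω_n√(1−ζ²) = 1.02·√0.625 = 0.807 rad/s.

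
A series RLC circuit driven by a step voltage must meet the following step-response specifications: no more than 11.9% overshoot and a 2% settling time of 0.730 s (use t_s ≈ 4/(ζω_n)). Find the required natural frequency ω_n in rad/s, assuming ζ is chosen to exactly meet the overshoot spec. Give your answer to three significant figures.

ζ = −ln(OS)/√(π² + (ln OS)²). With OS = 0.119, ln OS = −2.129 and ζ = 2.129/3.795 = 0.561.
From t_s ≈ 4/(ζω_n): ω_n = 4/(ζ·t_s) = 4/(0.561·0.730) = 9.77 rad/s.

ω_n ≈ 9.77 rad/s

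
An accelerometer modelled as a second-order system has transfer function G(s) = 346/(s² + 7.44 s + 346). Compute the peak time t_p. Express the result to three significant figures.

t_p ≈ 0.172 s

Matching coefficients with s² + 2ζω_n s + ω_n² gives ω_n² = 346 ⇒ ω_n = 18.6 rad/s, and ζ = 7.44/(2ω_n) = 0.200.
ω_d = 18.6·√(1 − 0.200²) = 18.2 rad/s. Then t_p = π/ω_d = 0.172 s.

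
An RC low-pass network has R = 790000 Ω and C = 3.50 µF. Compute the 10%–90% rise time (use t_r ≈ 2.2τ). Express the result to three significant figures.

t_r ≈ 6.08 s

τ = RC = 790000 × 3.50 µF = 2.77 s.
t_r ≈ 2.2τ = 6.08 s.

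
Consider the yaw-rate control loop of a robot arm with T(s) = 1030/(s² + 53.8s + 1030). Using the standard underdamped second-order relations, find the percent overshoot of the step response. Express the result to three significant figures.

%OS ≈ 0.800%

ω_n = √1030 = 32.1 rad/s; ζ = 53.8/(2·32.1) = 0.838.
Overshoot: exp(−π·0.838/√(1−0.838²)) = 0.00800, i.e. 0.800%.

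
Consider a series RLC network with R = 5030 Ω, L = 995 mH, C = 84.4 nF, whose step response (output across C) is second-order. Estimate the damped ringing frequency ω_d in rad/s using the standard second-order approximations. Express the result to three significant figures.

ω_d ≈ 2350 rad/s

For a series RLC circuit (capacitor voltage as output), ω_n = 1/√(LC) = 1/√(995 mH · 84.4 nF) = 3450 rad/s.
ζ = (R/2)·√(C/L) = (5030/2)·√(84.4 nF/995 mH) = 0.732.
ω_d = ω_n√(1−ζ²) = 2350 rad/s.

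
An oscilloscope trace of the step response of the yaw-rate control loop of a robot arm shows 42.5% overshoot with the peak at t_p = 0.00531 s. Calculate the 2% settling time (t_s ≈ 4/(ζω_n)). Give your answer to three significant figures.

t_s ≈ 0.0248 s

ζ from %OS: ζ = |ln 0.425|/√(π²+ln²0.425) = 0.263.
t_p = π/ω_d ⇒ ω_d = 592 rad/s; then ω_n = ω_d/√(1−ζ²) = 613 rad/s.
t_s ≈ 4/(ζω_n) = 4/(0.263·613) = 0.0248 s.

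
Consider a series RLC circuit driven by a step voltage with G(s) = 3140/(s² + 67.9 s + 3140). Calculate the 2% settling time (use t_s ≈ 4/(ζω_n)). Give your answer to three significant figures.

t_s ≈ 0.118 s

Matching coefficients with s² + 2ζω_n s + ω_n² gives ω_n² = 3140 ⇒ ω_n = 56.0 rad/s, and ζ = 67.9/(2ω_n) = 0.606.
t_s ≈ 4/(ζω_n) = 4/(0.606·56.0) = 0.118 s.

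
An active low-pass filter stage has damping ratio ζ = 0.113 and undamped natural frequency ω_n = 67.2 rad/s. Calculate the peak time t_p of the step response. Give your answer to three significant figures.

The damped frequency is ω_d = ω_n√(1−ζ²) = 67.2·√(1−0.0128) = 66.8 rad/s.
Peak time t_p = π/ω_d = π/66.8 = 0.0471 s.

t_p ≈ 0.0471 s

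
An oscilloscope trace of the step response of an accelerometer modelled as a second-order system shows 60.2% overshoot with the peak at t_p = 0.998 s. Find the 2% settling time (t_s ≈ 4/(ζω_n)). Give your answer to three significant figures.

t_s ≈ 7.87 s

The overshoot fixes ζ = −ln(OS)/√(π²+ln²(OS)) = 0.159.
t_p = π/ω_d ⇒ ω_d = 3.15 rad/s; then ω_n = ω_d/√(1−ζ²) = 3.19 rad/s.
t_s ≈ 4/(ζω_n) = 4/(0.159·3.19) = 7.87 s.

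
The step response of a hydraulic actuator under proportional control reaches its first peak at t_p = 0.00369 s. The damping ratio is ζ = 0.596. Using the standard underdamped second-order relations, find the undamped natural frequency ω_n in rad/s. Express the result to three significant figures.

ω_n ≈ 1060 rad/s

Peak time t_p = π/ω_d, so ω_d = π/t_p = π/0.00369 = 851 rad/s.
ω_n = ω_d/√(1−ζ²) = 851/√0.645 = 1060 rad/s.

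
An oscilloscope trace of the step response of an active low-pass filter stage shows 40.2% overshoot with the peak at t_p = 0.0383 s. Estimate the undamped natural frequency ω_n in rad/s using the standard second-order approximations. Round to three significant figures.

ω_n ≈ 85.4 rad/s

From the overshoot, ζ = −ln(OS)/√(π²+ln²(OS)) = 0.279.
From t_p = π/ω_d, ω_d = π/0.0383 = 82.0 rad/s, so ω_n = ω_d/√(1−ζ²) = 85.4 rad/s.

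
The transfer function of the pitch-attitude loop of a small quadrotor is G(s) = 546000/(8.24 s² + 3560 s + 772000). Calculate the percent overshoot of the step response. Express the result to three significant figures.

Dividing through by 8.24: denominator becomes s² + 432.0 s + 93690.
So ω_n = √93690 = 306 rad/s and ζ = 432.0/(2·306) = 0.706.
%OS = 100 e^{−πζ/√(1−ζ²)} with ζ = 0.706 gives 4.37%.

%OS ≈ 4.37%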